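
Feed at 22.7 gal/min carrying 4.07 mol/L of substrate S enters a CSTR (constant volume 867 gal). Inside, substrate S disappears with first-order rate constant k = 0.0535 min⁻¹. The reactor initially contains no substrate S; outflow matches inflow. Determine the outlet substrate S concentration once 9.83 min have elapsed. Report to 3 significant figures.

0.726 mol/L

Species balance: V dC/dt = Q C_in − Q C − k V C.
dC/dt = (Q/V) C_in − (Q/V + k) C; effective rate a = Q/V + k = 0.026182 + 0.0535 = 0.079682 min⁻¹.
C_ss = Q C_in/(Q + kV) = 1.3373 mol/L; C(t) = C_ss + (C₀ − C_ss) e^(−a t).
C(9.83) = 1.3373 + (-1.3373)·e^(−0.079682·9.83) = 1.3373 + (-1.3373)·0.45691 = 0.72630 mol/L.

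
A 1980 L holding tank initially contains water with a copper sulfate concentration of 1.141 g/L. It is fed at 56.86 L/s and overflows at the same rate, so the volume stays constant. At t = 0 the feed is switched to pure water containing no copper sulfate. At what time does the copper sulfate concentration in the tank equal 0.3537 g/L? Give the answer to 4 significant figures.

Accumulation = in − out for the solute gives V dC/dt = Q(C_in − C), so τ = V/Q = 34.8224 s.
C(t) = C_in + (C₀ − C_in) e^(−t/τ). Set C = 0.3537 and solve for t:
e^(−t/τ) = (C − C_in)/(C₀ − C_in) = (0.3537 − 0)/(1.141 − 0) = 0.309991
t = −τ ln(…) = 34.8224 × 1.17121 = 40.7844 s.

40.78 s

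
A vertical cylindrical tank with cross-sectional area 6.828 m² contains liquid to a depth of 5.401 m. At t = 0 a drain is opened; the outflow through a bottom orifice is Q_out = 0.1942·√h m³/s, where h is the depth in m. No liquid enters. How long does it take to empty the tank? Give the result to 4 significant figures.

Volume balance on the tank: A dh/dt = −0.1942 √h.
∫ h^(−1/2) dh = −(0.1942/A) ∫ dt, giving 2√h = 2√h₀ − (0.1942/A) t.
Set h = 0: 2√h₀ = (0.1942/A) t_empty ⇒ t_empty = 2A√h₀/0.1942.
t_empty = 2·6.828·√5.401/0.1942 = 13.6560·2.32401/0.1942 = 163.422 s.

163.4 s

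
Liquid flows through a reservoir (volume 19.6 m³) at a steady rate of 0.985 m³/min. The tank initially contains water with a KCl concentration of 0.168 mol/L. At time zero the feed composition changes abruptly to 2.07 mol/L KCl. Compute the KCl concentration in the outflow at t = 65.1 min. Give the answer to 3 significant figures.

2.00 mol/L

Accumulation = in − out for the solute gives V dC/dt = Q(C_in − C).
So dC/dt = (C_in − C)/τ with τ = V/Q = 19.6/0.985 = 19.898 min.
This is linear first-order; C(t) = C_in + (C₀ − C_in) e^(−t/τ).
C(65.1) = 2.07 + (0.168 − 2.07)·e^(−65.1/19.898) = 2.07 + (-1.9020)·0.037945 = 1.9978 mol/L.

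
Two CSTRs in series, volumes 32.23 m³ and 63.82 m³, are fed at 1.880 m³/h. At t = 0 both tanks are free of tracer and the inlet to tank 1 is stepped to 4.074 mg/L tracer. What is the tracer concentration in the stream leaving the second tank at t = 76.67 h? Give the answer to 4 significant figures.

Species balance on tank i: dCᵢ/dt = (Cᵢ₋₁ − Cᵢ)/τᵢ with τᵢ = Vᵢ/Q.
τ₁ = 32.23/1.880 = 17.1436 h; τ₂ = 63.82/1.880 = 33.9468 h.
Tank 1: C₁ = C_in(1 − e^(−t/τ₁)). Tank 2 (τ₁ ≠ τ₂): C₂ = C_in[1 − (τ₁ e^(−t/τ₁) − τ₂ e^(−t/τ₂))/(τ₁ − τ₂)].
At t = 76.67: e^(−t/τ₁) = 0.0114219, e^(−t/τ₂) = 0.104504.
C₂ = 4.074·[1 − (17.1436·0.0114219 − 33.9468·0.104504)/(-16.8032)] = 4.074·0.800529 = 3.26135 mg/L.

3.261 mg/L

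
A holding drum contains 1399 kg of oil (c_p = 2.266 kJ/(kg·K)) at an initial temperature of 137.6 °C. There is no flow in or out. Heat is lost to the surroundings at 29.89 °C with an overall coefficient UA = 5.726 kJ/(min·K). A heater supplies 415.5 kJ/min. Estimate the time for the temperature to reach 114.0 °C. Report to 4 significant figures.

Lumped-capacitance energy balance: M c_p dT/dt = UA(T_amb − T) + Q̇.
τ = M c_p/UA = 553.638 min; T_ss = T_amb + Q̇/UA = 29.89 + 415.5/5.726 = 102.454 °C.
T(t) = T_ss + (T₀ − T_ss)e^(−t/τ); set T = 114.0:
t = −τ ln[(T − T_ss)/(T₀ − T_ss)] = −553.638 · ln(0.328520) = 616.286 min.

616.3 min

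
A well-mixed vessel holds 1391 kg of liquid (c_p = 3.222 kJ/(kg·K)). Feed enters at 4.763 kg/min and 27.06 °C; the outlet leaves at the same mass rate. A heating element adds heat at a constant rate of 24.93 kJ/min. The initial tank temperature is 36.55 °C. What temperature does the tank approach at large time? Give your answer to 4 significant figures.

M c_p dT/dt = ṁ c_p (T_in − T) + Q̇.
At steady state dT/dt = 0 ⇒ T_ss = T_in + Q̇/(ṁ c_p) = 27.06 + 24.93/(4.763·3.222) = 28.6845 °C.

28.68 °C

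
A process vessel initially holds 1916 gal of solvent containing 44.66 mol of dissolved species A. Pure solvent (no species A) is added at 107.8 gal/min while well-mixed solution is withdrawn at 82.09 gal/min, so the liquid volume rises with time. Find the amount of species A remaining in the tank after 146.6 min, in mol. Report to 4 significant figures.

Let m(t) be the amount of species A. Volume: V(t) = V₀ + (Q_in − Q_out) t = 1916 + 25.7100 t; V(146.6) = 5685.09 gal.
Solute balance: dm/dt = 0 − Q_out C = −Q_out m/V(t).
Separate: dm/m = −Q_out dt/V(t) ⇒ ln(m/m₀) = −(Q_out/(Q_in−Q_out)) ln(V/V₀).
m = m₀ (V₀/V)^(Q_out/(Q_in−Q_out)) = 44.66 × (1916/5685.09)^(3.19292) = 1.38602 mol.

1.386 mol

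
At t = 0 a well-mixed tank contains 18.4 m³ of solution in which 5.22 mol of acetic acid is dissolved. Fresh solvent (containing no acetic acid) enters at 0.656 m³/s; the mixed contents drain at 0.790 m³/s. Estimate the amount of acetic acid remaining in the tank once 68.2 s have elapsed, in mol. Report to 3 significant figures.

0.0912 mol

Total volume: dV/dt = Q_in − Q_out = -0.13400 m³/s, so V(t) = 18.4 − 0.13400 t and V(68.2) = 9.2612 m³.
No acetic acid enters, so dm/dt = −Q_out · (m/V).
Separate: dm/m = −Q_out dt/V(t) ⇒ ln(m/m₀) = −(Q_out/(Q_in−Q_out)) ln(V/V₀).
m = m₀ (V₀/V)^(Q_out/(Q_in−Q_out)) = 5.22 × (18.4/9.2612)^(-5.8955) = 0.091184 mol.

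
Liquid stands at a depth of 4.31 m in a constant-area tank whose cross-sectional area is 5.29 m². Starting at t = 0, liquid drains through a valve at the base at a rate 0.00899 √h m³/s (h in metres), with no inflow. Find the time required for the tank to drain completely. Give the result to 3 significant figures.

2440 s

With no inflow, A dh/dt = −0.00899 √h.
∫ h^(−1/2) dh = −(0.00899/A) ∫ dt, giving 2√h = 2√h₀ − (0.00899/A) t.
Set h = 0: 2√h₀ = (0.00899/A) t_empty ⇒ t_empty = 2A√h₀/0.00899.
t_empty = 2·5.29·√4.31/0.00899 = 10.580·2.0761/0.00899 = 2443.2 s.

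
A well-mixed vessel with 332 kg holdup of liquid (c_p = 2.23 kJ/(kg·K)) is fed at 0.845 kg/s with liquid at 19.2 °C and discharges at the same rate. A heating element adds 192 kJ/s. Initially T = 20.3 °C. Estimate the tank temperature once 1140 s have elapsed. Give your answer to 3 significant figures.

M c_p dT/dt = ṁ c_p (T_in − T) + Q̇.
Rearrange: dT/dt = (T_ss − T)/τ with τ = M/ṁ = 392.90 s and T_ss = T_in + Q̇/(ṁ c_p) = 121.09 °C.
Solution: T(t) = T_ss + (T₀ − T_ss) e^(−t/τ).
T(1140) = 121.09 + (-100.79)·e^(−1140/392.90) = 121.09 + (-100.79)·0.054940 = 115.55 °C.

116 °C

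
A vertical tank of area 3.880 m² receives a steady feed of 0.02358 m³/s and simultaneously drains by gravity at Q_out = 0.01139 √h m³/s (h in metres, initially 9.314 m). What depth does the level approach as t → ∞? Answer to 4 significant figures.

Level balance: A dh/dt = 0.02358 − 0.01139 √h. Setting dh/dt = 0:
Q_in = 0.01139 √h_ss ⇒ √h_ss = 0.02358/0.01139 = 2.07024.
h_ss = 2.07024² = 4.28588 m. (Since h₀ = 9.314 m > h_ss, the level will fall toward this value.)

4.286 m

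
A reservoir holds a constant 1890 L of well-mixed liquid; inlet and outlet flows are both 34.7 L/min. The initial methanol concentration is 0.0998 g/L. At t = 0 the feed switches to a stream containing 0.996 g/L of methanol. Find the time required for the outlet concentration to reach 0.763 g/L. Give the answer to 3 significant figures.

Species balance on the tank: V dC/dt = Q(C_in − C), so τ = V/Q = 54.467 min.
C(t) = C_in + (C₀ − C_in) e^(−t/τ). Set C = 0.763 and solve for t:
e^(−t/τ) = (C − C_in)/(C₀ − C_in) = (0.763 − 0.996)/(0.0998 − 0.996) = 0.25999
t = −τ ln(…) = 54.467 × 1.3471 = 73.374 min.

73.4 min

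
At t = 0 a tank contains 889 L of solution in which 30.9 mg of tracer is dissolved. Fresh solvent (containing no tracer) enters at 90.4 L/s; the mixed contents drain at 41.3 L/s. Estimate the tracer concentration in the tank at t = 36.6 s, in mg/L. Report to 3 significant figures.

0.00454 mg/L

Let m(t) be the amount of tracer. Volume: V(t) = V₀ + (Q_in − Q_out) t = 889 + 49.100 t; V(36.6) = 2686.1 L.
Species balance (pure solvent in): dm/dt = −Q_out · m/V(t).
Separate: dm/m = −Q_out dt/V(t) ⇒ ln(m/m₀) = −(Q_out/(Q_in−Q_out)) ln(V/V₀).
m = m₀ (V₀/V)^(Q_out/(Q_in−Q_out)) = 30.9 × (889/2686.1)^(0.84114) = 12.191 mg.
C = m/V = 12.191/2686.1 = 0.0045385 mg/L.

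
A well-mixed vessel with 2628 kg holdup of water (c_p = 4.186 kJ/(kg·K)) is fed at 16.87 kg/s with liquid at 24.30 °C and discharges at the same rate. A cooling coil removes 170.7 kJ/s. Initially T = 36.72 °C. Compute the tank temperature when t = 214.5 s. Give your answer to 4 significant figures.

First-law balance (no shaft work): M c_p dT/dt = ṁ c_p (T_in − T) − 170.7.
Rearrange: dT/dt = (T_ss − T)/τ with τ = M/ṁ = 155.779 s and T_ss = T_in − Q̇/(ṁ c_p) = 21.8828 °C.
This is linear first-order; T(t) = T_ss + (T₀ − T_ss) e^(−t/τ).
T(214.5) = 21.8828 + (14.8372)·e^(−214.5/155.779) = 21.8828 + (14.8372)·0.252348 = 25.6269 °C.

25.63 °C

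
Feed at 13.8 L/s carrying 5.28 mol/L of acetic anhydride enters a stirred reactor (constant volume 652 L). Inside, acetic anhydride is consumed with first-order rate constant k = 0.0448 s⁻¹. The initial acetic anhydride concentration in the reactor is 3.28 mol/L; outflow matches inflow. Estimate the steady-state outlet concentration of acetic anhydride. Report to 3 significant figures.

V dC/dt = Q(C_in − C) − k V C.
At steady state: 0 = Q C_in − (Q + kV) C_ss, so C_ss = Q C_in/(Q + kV).
C_ss = 13.8·5.28/(13.8 + 0.0448·652) = 72.864/43.010 = 1.6941 mol/L.

1.69 mol/L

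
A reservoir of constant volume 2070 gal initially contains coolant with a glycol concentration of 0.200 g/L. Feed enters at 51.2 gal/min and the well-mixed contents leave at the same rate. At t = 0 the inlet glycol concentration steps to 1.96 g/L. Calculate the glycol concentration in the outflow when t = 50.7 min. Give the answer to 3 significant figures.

1.46 g/L

Mass balance on the solute (V constant): V dC/dt = Q(C_in − C).
So dC/dt = (C_in − C)/τ with τ = V/Q = 2070/51.2 = 40.430 min.
This is linear first-order; C(t) = C_in + (C₀ − C_in) e^(−t/τ).
C(50.7) = 1.96 + (0.200 − 1.96)·e^(−50.7/40.430) = 1.96 + (-1.7600)·0.28535 = 1.4578 g/L.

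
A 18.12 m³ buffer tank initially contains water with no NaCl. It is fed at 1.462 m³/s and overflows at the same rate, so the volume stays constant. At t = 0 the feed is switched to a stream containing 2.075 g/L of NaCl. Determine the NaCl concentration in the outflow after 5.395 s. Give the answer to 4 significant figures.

Mass balance on the solute (V constant): V dC/dt = Q(C_in − C).
So dC/dt = (C_in − C)/τ with τ = V/Q = 18.12/1.462 = 12.3940 s.
C approaches C_in exponentially: C(t) = C_in + (C₀ − C_in) e^(−t/τ).
C(5.395) = 2.075 + (0 − 2.075)·e^(−5.395/12.3940) = 2.075 + (-2.07500)·0.647076 = 0.732318 g/L.

0.7323 g/L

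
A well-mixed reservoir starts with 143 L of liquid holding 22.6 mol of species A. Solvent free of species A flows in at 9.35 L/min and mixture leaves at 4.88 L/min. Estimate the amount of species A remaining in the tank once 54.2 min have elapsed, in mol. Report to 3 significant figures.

7.66 mol

Total volume: dV/dt = Q_in − Q_out = 4.4700 L/min, so V(t) = 143 + 4.4700 t and V(54.2) = 385.27 L.
Solute balance: dm/dt = 0 − Q_out C = −Q_out m/V(t).
dm/m = −Q_out dt/(V₀ + 4.4700 t); integrating gives ln(m/m₀) = −(Q_out/(Q_in−Q_out)) ln(V/V₀).
m = m₀ (V₀/V)^(Q_out/(Q_in−Q_out)) = 22.6 × (143/385.27)^(1.0917) = 7.6594 mol.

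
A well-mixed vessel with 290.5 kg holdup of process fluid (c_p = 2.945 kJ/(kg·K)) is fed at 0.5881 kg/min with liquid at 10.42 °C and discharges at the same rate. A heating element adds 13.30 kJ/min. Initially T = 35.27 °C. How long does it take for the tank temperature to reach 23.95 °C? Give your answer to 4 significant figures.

M c_p dT/dt = ṁ c_p (T_in − T) + Q̇.
τ = M/ṁ = 493.964 min; T_ss = T_in + Q̇/(ṁ c_p) = 18.0992 °C.
T(t) = T_ss + (T₀ − T_ss) e^(−t/τ). Set T = 23.95:
e^(−t/τ) = (23.95 − 18.0992)/(35.27 − 18.0992) = 0.340742
t = −493.964 · ln(0.340742) = 531.816 min.

531.8 min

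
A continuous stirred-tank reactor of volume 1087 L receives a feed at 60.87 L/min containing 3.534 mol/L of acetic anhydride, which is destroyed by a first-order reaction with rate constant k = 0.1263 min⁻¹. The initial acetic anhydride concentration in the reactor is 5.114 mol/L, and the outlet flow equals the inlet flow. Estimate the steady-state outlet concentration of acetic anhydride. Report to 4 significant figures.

Species balance: V dC/dt = Q C_in − Q C − k V C.
At steady state: 0 = Q C_in − (Q + kV) C_ss, so C_ss = Q C_in/(Q + kV).
C_ss = 60.87·3.534/(60.87 + 0.1263·1087) = 215.115/198.158 = 1.08557 mol/L.

1.086 mol/L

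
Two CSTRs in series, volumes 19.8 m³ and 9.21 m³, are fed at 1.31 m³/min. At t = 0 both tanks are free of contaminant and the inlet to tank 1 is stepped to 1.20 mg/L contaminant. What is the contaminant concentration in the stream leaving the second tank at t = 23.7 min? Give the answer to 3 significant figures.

Time constants: τᵢ = Vᵢ/Q for each well-mixed tank.
τ₁ = 19.8/1.31 = 15.115 min; τ₂ = 9.21/1.31 = 7.0305 min.
Tank 1: C₁ = C_in(1 − e^(−t/τ₁)). Tank 2 (τ₁ ≠ τ₂): C₂ = C_in[1 − (τ₁ e^(−t/τ₁) − τ₂ e^(−t/τ₂))/(τ₁ − τ₂)].
At t = 23.7: e^(−t/τ₁) = 0.20846, e^(−t/τ₂) = 0.034355.
C₂ = 1.20·[1 − (15.115·0.20846 − 7.0305·0.034355)/(8.0840)] = 1.20·0.64013 = 0.76816 mg/L.

0.768 mg/L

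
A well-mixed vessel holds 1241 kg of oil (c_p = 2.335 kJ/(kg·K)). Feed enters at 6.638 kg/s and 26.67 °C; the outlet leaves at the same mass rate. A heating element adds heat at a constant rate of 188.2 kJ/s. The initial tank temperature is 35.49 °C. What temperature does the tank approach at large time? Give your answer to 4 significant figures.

Unsteady energy balance on the tank contents: M c_p dT/dt = ṁ c_p (T_in − T) + 188.2.
At steady state dT/dt = 0 ⇒ T_ss = T_in + Q̇/(ṁ c_p) = 26.67 + 188.2/(6.638·2.335) = 38.8121 °C.

38.81 °C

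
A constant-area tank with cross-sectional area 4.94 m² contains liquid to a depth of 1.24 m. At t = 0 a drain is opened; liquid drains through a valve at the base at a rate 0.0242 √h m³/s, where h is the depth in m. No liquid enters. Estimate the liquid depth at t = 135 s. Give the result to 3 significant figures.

0.613 m

Mass balance (ρ constant): A dh/dt = −0.0242 √h.
∫ h^(−1/2) dh = −(0.0242/A) ∫ dt, giving 2√h = 2√h₀ − (0.0242/A) t.
√h = √1.24 − 0.0242·135/(2·4.94) = 1.1136 − 0.33067 = 0.78288.
h = 0.78288² = 0.61291 m.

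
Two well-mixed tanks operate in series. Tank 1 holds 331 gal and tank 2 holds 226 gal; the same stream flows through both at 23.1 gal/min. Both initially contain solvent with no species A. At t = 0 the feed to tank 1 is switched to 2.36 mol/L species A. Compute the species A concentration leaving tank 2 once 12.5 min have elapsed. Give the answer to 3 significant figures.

Time constants: τᵢ = Vᵢ/Q for each well-mixed tank.
τ₁ = 331/23.1 = 14.329 min; τ₂ = 226/23.1 = 9.7835 min.
Solving the cascade with C₁(0)=C₂(0)=0 gives C₂(t) = C_in[1 − (τ₁ e^(−t/τ₁) − τ₂ e^(−t/τ₂))/(τ₁ − τ₂)].
At t = 12.5: e^(−t/τ₁) = 0.41797, e^(−t/τ₂) = 0.27869.
C₂ = 2.36·[1 − (14.329·0.41797 − 9.7835·0.27869)/(4.5455)] = 2.36·0.28226 = 0.66614 mol/L.

0.666 mol/L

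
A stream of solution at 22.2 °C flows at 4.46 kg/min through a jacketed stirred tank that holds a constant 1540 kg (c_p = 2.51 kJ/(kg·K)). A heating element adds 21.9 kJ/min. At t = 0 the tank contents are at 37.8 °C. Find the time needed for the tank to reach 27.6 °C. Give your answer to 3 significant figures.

475 min

M c_p dT/dt = ṁ c_p (T_in − T) + Q̇.
τ = M/ṁ = 345.29 min; T_ss = T_in + Q̇/(ṁ c_p) = 24.156 °C.
T(t) = T_ss + (T₀ − T_ss) e^(−t/τ). Set T = 27.6:
e^(−t/τ) = (27.6 − 24.156)/(37.8 − 24.156) = 0.25240
t = −345.29 · ln(0.25240) = 475.37 min.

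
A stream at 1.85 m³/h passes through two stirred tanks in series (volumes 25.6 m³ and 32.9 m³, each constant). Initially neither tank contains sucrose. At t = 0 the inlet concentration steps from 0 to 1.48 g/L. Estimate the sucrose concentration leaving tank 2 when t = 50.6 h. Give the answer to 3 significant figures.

Each tank obeys Vᵢ dCᵢ/dt = Q(Cᵢ₋₁ − Cᵢ), so τᵢ = Vᵢ/Q.
τ₁ = 25.6/1.85 = 13.838 h; τ₂ = 32.9/1.85 = 17.784 h.
Tank 1: C₁ = C_in(1 − e^(−t/τ₁)). Tank 2 (τ₁ ≠ τ₂): C₂ = C_in[1 − (τ₁ e^(−t/τ₁) − τ₂ e^(−t/τ₂))/(τ₁ − τ₂)].
At t = 50.6: e^(−t/τ₁) = 0.025819, e^(−t/τ₂) = 0.058117.
C₂ = 1.48·[1 − (13.838·0.025819 − 17.784·0.058117)/(-3.9459)] = 1.48·0.82862 = 1.2264 g/L.

1.23 g/L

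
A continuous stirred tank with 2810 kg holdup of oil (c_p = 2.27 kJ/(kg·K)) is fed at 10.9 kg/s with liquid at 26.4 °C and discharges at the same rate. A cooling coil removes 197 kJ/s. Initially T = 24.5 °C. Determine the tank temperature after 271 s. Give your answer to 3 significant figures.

20.6 °C

Unsteady energy balance on the tank contents: M c_p dT/dt = ṁ c_p (T_in − T) − 197.
τ = M/ṁ = 257.80 s; T_ss = T_in − Q̇/(ṁ c_p) = 26.4 − 197/(10.9·2.27) = 18.438 °C.
Integrating: T(t) = T_ss + (T₀ − T_ss) e^(−t/τ).
T(271) = 18.438 + (6.0618)·e^(−271/257.80) = 18.438 + (6.0618)·0.34951 = 20.557 °C.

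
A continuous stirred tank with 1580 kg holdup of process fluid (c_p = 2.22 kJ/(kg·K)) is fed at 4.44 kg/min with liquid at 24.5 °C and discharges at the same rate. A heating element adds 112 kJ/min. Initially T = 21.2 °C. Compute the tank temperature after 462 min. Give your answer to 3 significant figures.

31.9 °C

Heat balance on the well-mixed liquid: M c_p dT/dt = ṁ c_p (T_in − T) + 112.
Rearrange: dT/dt = (T_ss − T)/τ with τ = M/ṁ = 355.86 min and T_ss = T_in + Q̇/(ṁ c_p) = 35.863 °C.
Integrating: T(t) = T_ss + (T₀ − T_ss) e^(−t/τ).
T(462) = 35.863 + (-14.663)·e^(−462/355.86) = 35.863 + (-14.663)·0.27300 = 31.860 °C.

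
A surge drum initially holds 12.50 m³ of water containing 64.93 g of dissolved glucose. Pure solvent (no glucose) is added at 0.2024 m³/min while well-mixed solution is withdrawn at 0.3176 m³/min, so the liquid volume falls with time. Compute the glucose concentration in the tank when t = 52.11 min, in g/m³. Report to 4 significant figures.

Total volume: dV/dt = Q_in − Q_out = -0.115200 m³/min, so V(t) = 12.50 − 0.115200 t and V(52.11) = 6.49693 m³.
Solute balance: dm/dt = 0 − Q_out C = −Q_out m/V(t).
dm/m = −Q_out dt/(V₀ − 0.115200 t); integrating gives ln(m/m₀) = −(Q_out/(Q_in−Q_out)) ln(V/V₀).
m = m₀ (V₀/V)^(Q_out/(Q_in−Q_out)) = 64.93 × (12.50/6.49693)^(-2.75694) = 10.6885 g.
C = m/V = 10.6885/6.49693 = 1.64516 g/m³.

1.645 g/m³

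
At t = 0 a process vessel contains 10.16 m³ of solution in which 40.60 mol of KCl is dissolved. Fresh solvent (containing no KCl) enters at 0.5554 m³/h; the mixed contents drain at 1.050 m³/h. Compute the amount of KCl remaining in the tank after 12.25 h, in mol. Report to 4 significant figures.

5.917 mol

Let m(t) be the amount of KCl. Volume: V(t) = V₀ + (Q_in − Q_out) t = 10.16 − 0.494600 t; V(12.25) = 4.10115 m³.
Species balance (pure solvent in): dm/dt = −Q_out · m/V(t).
dm/m = −Q_out dt/(V₀ − 0.494600 t); integrating gives ln(m/m₀) = −(Q_out/(Q_in−Q_out)) ln(V/V₀).
m = m₀ (V₀/V)^(Q_out/(Q_in−Q_out)) = 40.60 × (10.16/4.10115)^(-2.12293) = 5.91722 mol.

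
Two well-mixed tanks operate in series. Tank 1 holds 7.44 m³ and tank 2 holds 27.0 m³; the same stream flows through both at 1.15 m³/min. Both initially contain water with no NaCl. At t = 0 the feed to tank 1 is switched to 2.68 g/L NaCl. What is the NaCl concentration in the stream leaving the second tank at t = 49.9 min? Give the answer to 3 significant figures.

2.24 g/L

Species balance on tank i: dCᵢ/dt = (Cᵢ₋₁ − Cᵢ)/τᵢ with τᵢ = Vᵢ/Q.
τ₁ = 7.44/1.15 = 6.4696 min; τ₂ = 27.0/1.15 = 23.478 min.
Solving the cascade with C₁(0)=C₂(0)=0 gives C₂(t) = C_in[1 − (τ₁ e^(−t/τ₁) − τ₂ e^(−t/τ₂))/(τ₁ − τ₂)].
At t = 49.9: e^(−t/τ₁) = 0.00044696, e^(−t/τ₂) = 0.11939.
C₂ = 2.68·[1 − (6.4696·0.00044696 − 23.478·0.11939)/(-17.009)] = 2.68·0.83537 = 2.2388 g/L.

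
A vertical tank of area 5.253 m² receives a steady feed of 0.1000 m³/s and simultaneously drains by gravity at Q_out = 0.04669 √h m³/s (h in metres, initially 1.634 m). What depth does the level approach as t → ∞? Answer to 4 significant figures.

Unsteady balance on liquid volume: A dh/dt = Q_in − 0.04669 √h. At steady state dh/dt = 0:
Q_in = 0.04669 √h_ss ⇒ √h_ss = 0.1000/0.04669 = 2.14179.
h_ss = 2.14179² = 4.58725 m. (Since h₀ = 1.634 m < h_ss, the level will rise toward this value.)

4.587 m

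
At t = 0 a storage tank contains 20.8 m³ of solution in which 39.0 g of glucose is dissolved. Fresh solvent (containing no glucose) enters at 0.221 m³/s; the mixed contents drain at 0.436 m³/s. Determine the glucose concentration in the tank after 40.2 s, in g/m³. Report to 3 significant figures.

1.08 g/m³

Let m(t) be the amount of glucose. Volume: V(t) = V₀ + (Q_in − Q_out) t = 20.8 − 0.21500 t; V(40.2) = 12.157 m³.
Solute balance: dm/dt = 0 − Q_out C = −Q_out m/V(t).
dm/m = −Q_out dt/(V₀ − 0.21500 t); integrating gives ln(m/m₀) = −(Q_out/(Q_in−Q_out)) ln(V/V₀).
m = m₀ (V₀/V)^(Q_out/(Q_in−Q_out)) = 39.0 × (20.8/12.157)^(-2.0279) = 13.124 g.
C = m/V = 13.124/12.157 = 1.0796 g/m³.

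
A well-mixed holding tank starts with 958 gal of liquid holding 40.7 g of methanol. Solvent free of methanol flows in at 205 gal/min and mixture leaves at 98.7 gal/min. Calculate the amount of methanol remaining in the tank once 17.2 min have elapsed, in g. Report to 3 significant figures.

15.1 g

Total volume: dV/dt = Q_in − Q_out = 106.30 gal/min, so V(t) = 958 + 106.30 t and V(17.2) = 2786.4 gal.
Species balance (pure solvent in): dm/dt = −Q_out · m/V(t).
dm/m = −Q_out dt/(V₀ + 106.30 t); integrating gives ln(m/m₀) = −(Q_out/(Q_in−Q_out)) ln(V/V₀).
m = m₀ (V₀/V)^(Q_out/(Q_in−Q_out)) = 40.7 × (958/2786.4)^(0.92850) = 15.103 g.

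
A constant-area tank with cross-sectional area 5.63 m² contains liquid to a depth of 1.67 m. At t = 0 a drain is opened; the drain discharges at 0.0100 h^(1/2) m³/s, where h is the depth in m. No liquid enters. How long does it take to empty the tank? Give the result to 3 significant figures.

1460 s

With no inflow, A dh/dt = −0.0100 √h.
Separate and integrate: 2(√h − √h₀) = −(0.0100/A) t.
Set h = 0: 2√h₀ = (0.0100/A) t_empty ⇒ t_empty = 2A√h₀/0.0100.
t_empty = 2·5.63·√1.67/0.0100 = 11.260·1.2923/0.0100 = 1455.1 s.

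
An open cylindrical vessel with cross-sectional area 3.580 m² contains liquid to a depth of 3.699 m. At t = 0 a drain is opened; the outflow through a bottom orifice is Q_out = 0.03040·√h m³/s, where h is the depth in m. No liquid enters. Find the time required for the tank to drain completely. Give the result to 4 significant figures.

A dh/dt = −Q_out = −0.03040 √h.
∫ h^(−1/2) dh = −(0.03040/A) ∫ dt, giving 2√h = 2√h₀ − (0.03040/A) t.
Set h = 0: 2√h₀ = (0.03040/A) t_empty ⇒ t_empty = 2A√h₀/0.03040.
t_empty = 2·3.580·√3.699/0.03040 = 7.16000·1.92328/0.03040 = 452.983 s.

453.0 s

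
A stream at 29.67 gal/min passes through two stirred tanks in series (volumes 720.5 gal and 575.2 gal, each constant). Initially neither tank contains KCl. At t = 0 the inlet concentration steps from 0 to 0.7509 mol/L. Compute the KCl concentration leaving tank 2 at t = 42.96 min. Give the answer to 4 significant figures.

Each tank obeys Vᵢ dCᵢ/dt = Q(Cᵢ₋₁ − Cᵢ), so τᵢ = Vᵢ/Q.
τ₁ = 720.5/29.67 = 24.2838 min; τ₂ = 575.2/29.67 = 19.3866 min.
Tank 1: C₁ = C_in(1 − e^(−t/τ₁)). Tank 2 (τ₁ ≠ τ₂): C₂ = C_in[1 − (τ₁ e^(−t/τ₁) − τ₂ e^(−t/τ₂))/(τ₁ − τ₂)].
At t = 42.96: e^(−t/τ₁) = 0.170490, e^(−t/τ₂) = 0.109048.
C₂ = 0.7509·[1 − (24.2838·0.170490 − 19.3866·0.109048)/(4.89720)] = 0.7509·0.586282 = 0.440239 mol/L.

0.4402 mol/L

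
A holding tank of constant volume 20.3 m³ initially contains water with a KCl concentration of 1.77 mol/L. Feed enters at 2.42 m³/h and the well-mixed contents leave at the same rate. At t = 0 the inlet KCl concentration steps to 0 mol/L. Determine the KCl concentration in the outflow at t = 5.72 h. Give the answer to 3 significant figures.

0.895 mol/L

Mass balance on the solute (V constant): V dC/dt = Q(C_in − C).
Rewrite as dC/dt + C/τ = C_in/τ, τ = V/Q = 8.3884 h.
Solution: C(t) = C_in + (C₀ − C_in) e^(−t/τ).
C(5.72) = 0 + (1.77 − 0)·e^(−5.72/8.3884) = 0 + (1.7700)·0.50566 = 0.89502 mol/L.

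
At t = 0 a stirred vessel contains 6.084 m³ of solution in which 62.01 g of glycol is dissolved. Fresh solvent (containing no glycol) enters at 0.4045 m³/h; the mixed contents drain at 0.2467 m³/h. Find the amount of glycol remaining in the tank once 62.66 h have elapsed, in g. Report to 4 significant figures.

Total volume: dV/dt = Q_in − Q_out = 0.157800 m³/h, so V(t) = 6.084 + 0.157800 t and V(62.66) = 15.9717 m³.
Solute balance: dm/dt = 0 − Q_out C = −Q_out m/V(t).
Separate: dm/m = −Q_out dt/V(t) ⇒ ln(m/m₀) = −(Q_out/(Q_in−Q_out)) ln(V/V₀).
m = m₀ (V₀/V)^(Q_out/(Q_in−Q_out)) = 62.01 × (6.084/15.9717)^(1.56337) = 13.7137 g.

13.71 g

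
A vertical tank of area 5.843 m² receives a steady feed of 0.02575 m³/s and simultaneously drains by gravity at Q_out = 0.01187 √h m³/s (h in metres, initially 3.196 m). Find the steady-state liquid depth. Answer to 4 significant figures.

Mass balance (ρ constant): A dh/dt = Q_in − 0.01187 √h. At steady state dh/dt = 0:
Q_in = 0.01187 √h_ss ⇒ √h_ss = 0.02575/0.01187 = 2.16933.
h_ss = 2.16933² = 4.70601 m. (Since h₀ = 3.196 m < h_ss, the level will rise toward this value.)

4.706 m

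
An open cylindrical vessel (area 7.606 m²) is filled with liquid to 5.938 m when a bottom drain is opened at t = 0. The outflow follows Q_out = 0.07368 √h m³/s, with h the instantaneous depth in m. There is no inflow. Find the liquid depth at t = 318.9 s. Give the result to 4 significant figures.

Volume balance on the tank: A dh/dt = −0.07368 √h.
∫ h^(−1/2) dh = −(0.07368/A) ∫ dt, giving 2√h = 2√h₀ − (0.07368/A) t.
√h = √5.938 − 0.07368·318.9/(2·7.606) = 2.43680 − 1.54461 = 0.892195.
h = 0.892195² = 0.796012 m.

0.7960 m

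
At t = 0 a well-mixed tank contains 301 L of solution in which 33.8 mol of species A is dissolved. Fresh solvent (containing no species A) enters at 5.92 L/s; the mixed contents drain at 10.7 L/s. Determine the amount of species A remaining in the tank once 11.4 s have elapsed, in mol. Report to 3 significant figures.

Let m(t) be the amount of species A. Volume: V(t) = V₀ + (Q_in − Q_out) t = 301 − 4.7800 t; V(11.4) = 246.51 L.
Species balance (pure solvent in): dm/dt = −Q_out · m/V(t).
Separate: dm/m = −Q_out dt/V(t) ⇒ ln(m/m₀) = −(Q_out/(Q_in−Q_out)) ln(V/V₀).
m = m₀ (V₀/V)^(Q_out/(Q_in−Q_out)) = 33.8 × (301/246.51)^(-2.2385) = 21.615 mol.

21.6 mol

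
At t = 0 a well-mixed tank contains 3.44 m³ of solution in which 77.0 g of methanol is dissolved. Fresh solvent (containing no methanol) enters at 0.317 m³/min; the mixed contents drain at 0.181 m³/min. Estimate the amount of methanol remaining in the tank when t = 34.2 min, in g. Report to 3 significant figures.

24.7 g

Total volume: dV/dt = Q_in − Q_out = 0.13600 m³/min, so V(t) = 3.44 + 0.13600 t and V(34.2) = 8.0912 m³.
No methanol enters, so dm/dt = −Q_out · (m/V).
dm/m = −Q_out dt/(V₀ + 0.13600 t); integrating gives ln(m/m₀) = −(Q_out/(Q_in−Q_out)) ln(V/V₀).
m = m₀ (V₀/V)^(Q_out/(Q_in−Q_out)) = 77.0 × (3.44/8.0912)^(1.3309) = 24.668 g.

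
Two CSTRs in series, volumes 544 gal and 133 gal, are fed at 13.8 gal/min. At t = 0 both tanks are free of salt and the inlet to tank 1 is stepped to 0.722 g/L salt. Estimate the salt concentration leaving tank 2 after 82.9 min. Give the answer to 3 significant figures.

Time constants: τᵢ = Vᵢ/Q for each well-mixed tank.
τ₁ = 544/13.8 = 39.420 min; τ₂ = 133/13.8 = 9.6377 min.
Tank 1: C₁ = C_in(1 − e^(−t/τ₁)). Tank 2 (τ₁ ≠ τ₂): C₂ = C_in[1 − (τ₁ e^(−t/τ₁) − τ₂ e^(−t/τ₂))/(τ₁ − τ₂)].
At t = 82.9: e^(−t/τ₁) = 0.12209, e^(−t/τ₂) = 0.00018380.
C₂ = 0.722·[1 − (39.420·0.12209 − 9.6377·0.00018380)/(29.783)] = 0.722·0.83846 = 0.60537 g/L.

0.605 g/L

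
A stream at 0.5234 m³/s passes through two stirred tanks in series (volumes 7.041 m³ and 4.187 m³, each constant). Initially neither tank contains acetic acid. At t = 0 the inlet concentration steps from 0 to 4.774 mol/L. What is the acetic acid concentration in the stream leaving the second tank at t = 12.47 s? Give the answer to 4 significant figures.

Time constants: τᵢ = Vᵢ/Q for each well-mixed tank.
τ₁ = 7.041/0.5234 = 13.4524 s; τ₂ = 4.187/0.5234 = 7.99962 s.
Solving the cascade with C₁(0)=C₂(0)=0 gives C₂(t) = C_in[1 − (τ₁ e^(−t/τ₁) − τ₂ e^(−t/τ₂))/(τ₁ − τ₂)].
At t = 12.47: e^(−t/τ₁) = 0.395751, e^(−t/τ₂) = 0.210383.
C₂ = 4.774·[1 − (13.4524·0.395751 − 7.99962·0.210383)/(5.45281)] = 4.774·0.332303 = 1.58641 mol/L.

1.586 mol/L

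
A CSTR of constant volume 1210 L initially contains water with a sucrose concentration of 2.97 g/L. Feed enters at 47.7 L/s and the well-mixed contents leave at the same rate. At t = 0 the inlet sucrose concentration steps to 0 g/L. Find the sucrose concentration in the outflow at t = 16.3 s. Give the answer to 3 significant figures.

Transient balance on the dissolved component: V dC/dt = Q(C_in − C).
Rewrite as dC/dt + C/τ = C_in/τ, τ = V/Q = 25.367 s.
Integrating: C(t) = C_in + (C₀ − C_in) e^(−t/τ).
C(16.3) = 0 + (2.97 − 0)·e^(−16.3/25.367) = 0 + (2.9700)·0.52594 = 1.5620 g/L.

1.56 g/L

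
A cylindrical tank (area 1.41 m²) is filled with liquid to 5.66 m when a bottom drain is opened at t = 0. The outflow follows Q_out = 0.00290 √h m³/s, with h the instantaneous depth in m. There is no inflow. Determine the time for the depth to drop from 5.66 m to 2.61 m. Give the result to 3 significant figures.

742 s

Mass balance (ρ constant): A dh/dt = −0.00290 √h.
∫ h^(−1/2) dh = −(0.00290/A) ∫ dt, giving 2√h = 2√h₀ − (0.00290/A) t.
t = 2A(√h₀ − √h)/0.00290 = 2·1.41·(√5.66 − √2.61)/0.00290
  = 2.8200 × (2.3791 − 1.6155) / 0.00290 = 742.46 s.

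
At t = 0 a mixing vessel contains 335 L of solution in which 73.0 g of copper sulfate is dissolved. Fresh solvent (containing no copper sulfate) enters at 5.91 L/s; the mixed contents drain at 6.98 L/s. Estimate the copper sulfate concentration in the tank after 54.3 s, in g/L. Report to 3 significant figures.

0.0761 g/L

Let m(t) be the amount of copper sulfate. Volume: V(t) = V₀ + (Q_in − Q_out) t = 335 − 1.0700 t; V(54.3) = 276.90 L.
No copper sulfate enters, so dm/dt = −Q_out · (m/V).
dm/m = −Q_out dt/(V₀ − 1.0700 t); integrating gives ln(m/m₀) = −(Q_out/(Q_in−Q_out)) ln(V/V₀).
m = m₀ (V₀/V)^(Q_out/(Q_in−Q_out)) = 73.0 × (335/276.90)^(-6.5234) = 21.071 g.
C = m/V = 21.071/276.90 = 0.076097 g/L.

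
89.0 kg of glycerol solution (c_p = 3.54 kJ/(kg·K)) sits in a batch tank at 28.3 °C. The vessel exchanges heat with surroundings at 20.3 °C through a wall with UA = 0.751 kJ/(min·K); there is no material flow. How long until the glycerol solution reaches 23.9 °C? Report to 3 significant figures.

335 min

Energy balance: M c_p dT/dt = −UA(T − T_amb).
τ = M c_p/UA = 419.52 min; T_ss = T_amb = 20.300 °C.
T(t) = T_ss + (T₀ − T_ss)e^(−t/τ); set T = 23.9:
t = −τ ln[(T − T_ss)/(T₀ − T_ss)] = −419.52 · ln(0.45000) = 334.99 min.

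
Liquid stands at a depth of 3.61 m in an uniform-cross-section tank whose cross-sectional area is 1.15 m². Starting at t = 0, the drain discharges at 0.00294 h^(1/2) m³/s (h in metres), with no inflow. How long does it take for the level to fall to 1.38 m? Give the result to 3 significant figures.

A dh/dt = −Q_out = −0.00294 √h.
This is separable: 2 d(√h)/dt = −0.00294/A, so √h = √h₀ − (0.00294/(2A)) t.
t = 2A(√h₀ − √h)/0.00294 = 2·1.15·(√3.61 − √1.38)/0.00294
  = 2.3000 × (1.9000 − 1.1747) / 0.00294 = 567.38 s.

567 s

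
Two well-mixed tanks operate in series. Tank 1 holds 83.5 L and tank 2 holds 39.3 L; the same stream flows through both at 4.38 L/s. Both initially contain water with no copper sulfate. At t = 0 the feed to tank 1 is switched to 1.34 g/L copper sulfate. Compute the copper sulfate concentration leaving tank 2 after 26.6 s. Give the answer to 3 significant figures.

Each tank obeys Vᵢ dCᵢ/dt = Q(Cᵢ₋₁ − Cᵢ), so τᵢ = Vᵢ/Q.
τ₁ = 83.5/4.38 = 19.064 s; τ₂ = 39.3/4.38 = 8.9726 s.
Solving the cascade with C₁(0)=C₂(0)=0 gives C₂(t) = C_in[1 − (τ₁ e^(−t/τ₁) − τ₂ e^(−t/τ₂))/(τ₁ − τ₂)].
At t = 26.6: e^(−t/τ₁) = 0.24776, e^(−t/τ₂) = 0.051582.
C₂ = 1.34·[1 − (19.064·0.24776 − 8.9726·0.051582)/(10.091)] = 1.34·0.57782 = 0.77427 g/L.

0.774 g/L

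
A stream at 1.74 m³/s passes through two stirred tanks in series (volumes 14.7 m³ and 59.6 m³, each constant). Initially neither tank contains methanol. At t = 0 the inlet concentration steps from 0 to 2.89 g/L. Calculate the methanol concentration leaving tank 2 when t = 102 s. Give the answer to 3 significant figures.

Each tank obeys Vᵢ dCᵢ/dt = Q(Cᵢ₋₁ − Cᵢ), so τᵢ = Vᵢ/Q.
τ₁ = 14.7/1.74 = 8.4483 s; τ₂ = 59.6/1.74 = 34.253 s.
Tank 1: C₁ = C_in(1 − e^(−t/τ₁)). Tank 2 (τ₁ ≠ τ₂): C₂ = C_in[1 − (τ₁ e^(−t/τ₁) − τ₂ e^(−t/τ₂))/(τ₁ − τ₂)].
At t = 102: e^(−t/τ₁) = 5.7090e-06, e^(−t/τ₂) = 0.050902.
C₂ = 2.89·[1 − (8.4483·5.7090e-06 − 34.253·0.050902)/(-25.805)] = 2.89·0.93243 = 2.6947 g/L.

2.69 g/L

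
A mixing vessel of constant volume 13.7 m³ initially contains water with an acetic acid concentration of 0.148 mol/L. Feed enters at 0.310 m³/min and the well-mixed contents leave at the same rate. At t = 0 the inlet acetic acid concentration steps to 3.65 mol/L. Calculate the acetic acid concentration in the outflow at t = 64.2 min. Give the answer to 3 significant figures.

Mass balance on the solute (V constant): V dC/dt = Q(C_in − C).
So dC/dt = (C_in − C)/τ with τ = V/Q = 13.7/0.310 = 44.194 min.
C approaches C_in exponentially: C(t) = C_in + (C₀ − C_in) e^(−t/τ).
C(64.2) = 3.65 + (0.148 − 3.65)·e^(−64.2/44.194) = 3.65 + (-3.5020)·0.23394 = 2.8308 mol/L.

2.83 mol/L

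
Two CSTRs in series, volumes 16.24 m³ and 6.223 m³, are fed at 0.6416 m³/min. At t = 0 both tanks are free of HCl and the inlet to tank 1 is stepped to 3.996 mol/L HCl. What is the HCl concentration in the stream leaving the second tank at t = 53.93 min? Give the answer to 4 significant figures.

3.236 mol/L

Species balance on tank i: dCᵢ/dt = (Cᵢ₋₁ − Cᵢ)/τᵢ with τᵢ = Vᵢ/Q.
τ₁ = 16.24/0.6416 = 25.3117 min; τ₂ = 6.223/0.6416 = 9.69919 min.
Tank 1: C₁ = C_in(1 − e^(−t/τ₁)). Tank 2 (τ₁ ≠ τ₂): C₂ = C_in[1 − (τ₁ e^(−t/τ₁) − τ₂ e^(−t/τ₂))/(τ₁ − τ₂)].
At t = 53.93: e^(−t/τ₁) = 0.118762, e^(−t/τ₂) = 0.00384778.
C₂ = 3.996·[1 − (25.3117·0.118762 − 9.69919·0.00384778)/(15.6125)] = 3.996·0.809848 = 3.23615 mol/L.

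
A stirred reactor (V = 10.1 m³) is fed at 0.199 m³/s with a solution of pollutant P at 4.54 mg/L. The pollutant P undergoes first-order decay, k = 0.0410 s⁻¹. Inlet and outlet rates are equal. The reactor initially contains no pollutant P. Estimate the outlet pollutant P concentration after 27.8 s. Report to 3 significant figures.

1.20 mg/L

V dC/dt = Q(C_in − C) − k V C.
dC/dt = (Q/V) C_in − (Q/V + k) C; effective rate a = Q/V + k = 0.019703 + 0.0410 = 0.060703 s⁻¹.
C_ss = Q C_in/(Q + kV) = 1.4736 mg/L; C(t) = C_ss + (C₀ − C_ss) e^(−a t).
C(27.8) = 1.4736 + (-1.4736)·e^(−0.060703·27.8) = 1.4736 + (-1.4736)·0.18497 = 1.2010 mg/L.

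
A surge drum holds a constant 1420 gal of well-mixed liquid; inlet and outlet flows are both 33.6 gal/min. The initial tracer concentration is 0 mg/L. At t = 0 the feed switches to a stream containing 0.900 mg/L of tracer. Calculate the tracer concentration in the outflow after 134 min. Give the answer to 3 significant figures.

Species balance on the tank: V dC/dt = Q(C_in − C).
Time constant τ = V/Q = 1420/33.6 = 42.262 min.
Solution: C(t) = C_in + (C₀ − C_in) e^(−t/τ).
C(134) = 0.900 + (0 − 0.900)·e^(−134/42.262) = 0.900 + (-0.90000)·0.041974 = 0.86222 mg/L.

0.862 mg/L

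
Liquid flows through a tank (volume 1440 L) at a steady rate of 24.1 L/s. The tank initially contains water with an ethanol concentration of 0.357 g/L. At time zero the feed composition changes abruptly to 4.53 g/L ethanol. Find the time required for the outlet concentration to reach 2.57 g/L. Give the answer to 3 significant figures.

45.2 s

Transient balance on the dissolved component: V dC/dt = Q(C_in − C), so τ = V/Q = 59.751 s.
C(t) = C_in + (C₀ − C_in) e^(−t/τ). Set C = 2.57 and solve for t:
e^(−t/τ) = (C − C_in)/(C₀ − C_in) = (2.57 − 4.53)/(0.357 − 4.53) = 0.46969
t = −τ ln(…) = 59.751 × 0.75569 = 45.153 s.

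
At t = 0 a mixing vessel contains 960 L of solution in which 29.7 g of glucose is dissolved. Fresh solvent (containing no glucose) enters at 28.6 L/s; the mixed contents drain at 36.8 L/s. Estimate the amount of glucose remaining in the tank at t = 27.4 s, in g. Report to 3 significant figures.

8.98 g

Total volume: dV/dt = Q_in − Q_out = -8.2000 L/s, so V(t) = 960 − 8.2000 t and V(27.4) = 735.32 L.
No glucose enters, so dm/dt = −Q_out · (m/V).
dm/m = −Q_out dt/(V₀ − 8.2000 t); integrating gives ln(m/m₀) = −(Q_out/(Q_in−Q_out)) ln(V/V₀).
m = m₀ (V₀/V)^(Q_out/(Q_in−Q_out)) = 29.7 × (960/735.32)^(-4.4878) = 8.9762 g.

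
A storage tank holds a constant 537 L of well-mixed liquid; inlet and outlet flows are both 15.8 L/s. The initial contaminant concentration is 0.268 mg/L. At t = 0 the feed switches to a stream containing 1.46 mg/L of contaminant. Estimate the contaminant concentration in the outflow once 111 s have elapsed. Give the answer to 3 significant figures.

Species balance on the tank: V dC/dt = Q(C_in − C).
Time constant τ = V/Q = 537/15.8 = 33.987 s.
Integrating: C(t) = C_in + (C₀ − C_in) e^(−t/τ).
C(111) = 1.46 + (0.268 − 1.46)·e^(−111/33.987) = 1.46 + (-1.1920)·0.038162 = 1.4145 mg/L.

1.41 mg/L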